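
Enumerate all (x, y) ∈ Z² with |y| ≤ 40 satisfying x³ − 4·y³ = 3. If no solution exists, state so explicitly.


The equation is x³ - 4y³ = 3. For fixed y, x³ = 4·y³ + 3, so a solution requires the RHS to be a perfect cube.
Strategy: iterate y from -40 to 40, compute RHS = 4·y³ + 3, and check whether it is a (positive or negative) perfect cube.
Check small values of y:
  y = 0: RHS = 3 is not a perfect cube.
  y = 1: RHS = 7 is not a perfect cube.
  y = -1: RHS = -1 = (-1)³ ⇒ x = -1 works.
  y = 2: RHS = 35 is not a perfect cube.
  y = -2: RHS = -29 is not a perfect cube.
  y = 3: RHS = 111 is not a perfect cube.
  y = -3: RHS = -105 is not a perfect cube.
Continuing the search up to |y| = 40 finds no further solutions beyond those listed.
Collected solutions: (-1, -1).

Solutions (with |y| ≤ 40): (-1, -1).


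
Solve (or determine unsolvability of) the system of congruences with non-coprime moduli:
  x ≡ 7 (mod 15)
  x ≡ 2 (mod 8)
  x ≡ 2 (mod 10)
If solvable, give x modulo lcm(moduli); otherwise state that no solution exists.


Moduli 15, 8, 10 are not pairwise coprime, so CRT works modulo lcm(m_i) when all pairwise compatibility conditions hold.
Pairwise compatibility: gcd(m_i, m_j) must divide a_i - a_j for every pair.
Merge one congruence at a time:
  Start: x ≡ 7 (mod 15).
  Combine with x ≡ 2 (mod 8): gcd(15, 8) = 1; 2 - 7 = -5, which IS divisible by 1, so compatible.
    Write x = 7 + 15·t and substitute into x ≡ 2 (mod 8): 15·t ≡ 2 − 7 = -5 (mod 8).
    Reduce coefficients mod 8: 7·t ≡ 3 (mod 8).
    The inverse of 7 mod 8 is 7 (since 7·7 = 49 = 6·8 + 1), so t ≡ 7·3 = 21 ≡ 5 (mod 8).
    Then x = 7 + 15·5 = 82, valid modulo lcm(15, 8) = 120: x ≡ 82 (mod 120).
  Combine with x ≡ 2 (mod 10): gcd(120, 10) = 10; 2 - 82 = -80, which IS divisible by 10, so compatible.
    Write x = 82 + 120·t and substitute into x ≡ 2 (mod 10): 120·t ≡ 2 − 82 = -80 (mod 10).
    Divide the congruence (and modulus) by g = 10: 12·t ≡ -8 (mod 1).
    Modulo 1 every t works; take t = 0.
    Then x = 82 + 120·0 = 82, valid modulo lcm(120, 10) = 120: x ≡ 82 (mod 120).
Verify: 82 mod 15 = 7, 82 mod 8 = 2, 82 mod 10 = 2.

x ≡ 82 (mod 120).


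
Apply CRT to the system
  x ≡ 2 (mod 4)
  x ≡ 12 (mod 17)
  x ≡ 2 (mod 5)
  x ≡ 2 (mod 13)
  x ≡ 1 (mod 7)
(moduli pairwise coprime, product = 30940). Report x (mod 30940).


Product of moduli M = 4 · 17 · 5 · 13 · 7 = 30940.
Merge one congruence at a time:
  Start: x ≡ 2 (mod 4).
  Combine with x ≡ 12 (mod 17); new modulus lcm = 68.
    Write x = 2 + 4·t and substitute into x ≡ 12 (mod 17): 4·t ≡ 12 − 2 = 10 (mod 17).
    The inverse of 4 mod 17 is 13 (since 4·13 = 52 = 3·17 + 1), so t ≡ 13·10 = 130 ≡ 11 (mod 17).
    Then x = 2 + 4·11 = 46, valid modulo lcm(4, 17) = 68: x ≡ 46 (mod 68).
  Combine with x ≡ 2 (mod 5); new modulus lcm = 340.
    Write x = 46 + 68·t and substitute into x ≡ 2 (mod 5): 68·t ≡ 2 − 46 = -44 (mod 5).
    Reduce coefficients mod 5: 3·t ≡ 1 (mod 5).
    The inverse of 3 mod 5 is 2 (since 3·2 = 6 = 1·5 + 1), so t ≡ 2·1 = 2 ≡ 2 (mod 5).
    Then x = 46 + 68·2 = 182, valid modulo lcm(68, 5) = 340: x ≡ 182 (mod 340).
  Combine with x ≡ 2 (mod 13); new modulus lcm = 4420.
    Write x = 182 + 340·t and substitute into x ≡ 2 (mod 13): 340·t ≡ 2 − 182 = -180 (mod 13).
    Reduce coefficients mod 13: 2·t ≡ 2 (mod 13).
    The inverse of 2 mod 13 is 7 (since 2·7 = 14 = 1·13 + 1), so t ≡ 7·2 = 14 ≡ 1 (mod 13).
    Then x = 182 + 340·1 = 522, valid modulo lcm(340, 13) = 4420: x ≡ 522 (mod 4420).
  Combine with x ≡ 1 (mod 7); new modulus lcm = 30940.
    Write x = 522 + 4420·t and substitute into x ≡ 1 (mod 7): 4420·t ≡ 1 − 522 = -521 (mod 7).
    Reduce coefficients mod 7: 3·t ≡ 4 (mod 7).
    The inverse of 3 mod 7 is 5 (since 3·5 = 15 = 2·7 + 1), so t ≡ 5·4 = 20 ≡ 6 (mod 7).
    Then x = 522 + 4420·6 = 27042, valid modulo lcm(4420, 7) = 30940: x ≡ 27042 (mod 30940).
Verify against each original: 27042 mod 4 = 2, 27042 mod 17 = 12, 27042 mod 5 = 2, 27042 mod 13 = 2, 27042 mod 7 = 1.

x ≡ 27042 (mod 30940).


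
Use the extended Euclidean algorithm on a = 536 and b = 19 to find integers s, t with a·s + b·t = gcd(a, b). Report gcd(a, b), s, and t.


Euclidean algorithm on (536, 19) — divide until remainder is 0:
  536 = 28 · 19 + 4
  19 = 4 · 4 + 3
  4 = 1 · 3 + 1
  3 = 3 · 1 + 0
gcd(536, 19) = 1.
Track Bezout coefficients alongside the remainders: start with r₀ = 536 = a·1 + b·0 (s = 1, t = 0) and r₁ = 19 = a·0 + b·1 (s = 0, t = 1); each new remainder r_{k+1} = r_{k-1} − q_k·r_k inherits s_{k+1} = s_{k-1} − q_k·s_k, t_{k+1} = t_{k-1} − q_k·t_k, so r_k = a·s_k + b·t_k at every step:
  q = 28: r = 4, s = 1 − 28·0 = 1, t = 0 − 28·1 = -28  (check: 536·1 + 19·(-28) = 4)
  q = 4: r = 3, s = 0 − 4·1 = -4, t = 1 − 4·(-28) = 113  (check: 536·(-4) + 19·113 = 3)
  q = 1: r = 1, s = 1 − 1·(-4) = 5, t = -28 − 1·113 = -141  (check: 536·5 + 19·(-141) = 1)
The row with r = 1 (the gcd) gives the Bezout coefficients s = 5, t = -141.
Result: 536 · (5) + 19 · (-141) = 1.

gcd(536, 19) = 1; s = 5, t = -141 (check: 536·5 + 19·(-141) = 1).


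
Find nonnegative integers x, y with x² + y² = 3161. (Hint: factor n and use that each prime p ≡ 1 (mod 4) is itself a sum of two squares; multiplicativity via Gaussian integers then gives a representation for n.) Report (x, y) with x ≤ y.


Step 1: Factor n = 3161 = 29 · 109.
Step 2: Check the mod-4 condition on each prime factor: 29 ≡ 1 (mod 4), exponent 1; 109 ≡ 1 (mod 4), exponent 1.
All primes ≡ 3 (mod 4) appear to even exponent (or don't appear), so by the two-squares theorem n IS expressible as a sum of two squares.
Step 3: Build a representation. Here n = 29 · 109 is a product of primes ≡ 1 (mod 4). Each prime p ≡ 1 (mod 4) is itself a sum of two squares; find a² by testing p − a² for a perfect square:
  29: 29 − 1² = 28, 29 − 2² = 25 = 5² ⇒ 29 = 2² + 5².
  109: 109 − 1² = 108, 109 − 2² = 105, 109 − 3² = 100 = 10² ⇒ 109 = 3² + 10².
  Combine using the Brahmagupta–Fibonacci identity (a² + b²)(c² + d²) = (ac − bd)² + (ad + bc)² = (ac + bd)² + (ad − bc)²:
  29 · 109 = 3161: from (2² + 5²)(3² + 10²), take (2·3 − 5·10, 2·10 + 5·3) = (6 − 50, 20 + 15) = (-44, 35); dropping signs (only squares matter) gives (44, 35); check 44² + 35² = 1936 + 1225 = 3161 ✓.
Step 4: Order so x ≤ y and verify: 35² + 44² = 1225 + 1936 = 3161 = n. ✓

n = 3161 = 35² + 44² (one valid representation with x ≤ y).


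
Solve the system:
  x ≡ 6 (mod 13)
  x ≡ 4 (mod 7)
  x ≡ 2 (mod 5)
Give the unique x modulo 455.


Moduli 13, 7, 5 are pairwise coprime; by CRT there is a unique solution modulo M = 13 · 7 · 5 = 455.
Solve pairwise, accumulating the modulus:
  Start with x ≡ 6 (mod 13).
  Combine with x ≡ 4 (mod 7): since gcd(13, 7) = 1, we get a unique residue mod 91.
    Write x = 6 + 13·t and substitute into x ≡ 4 (mod 7): 13·t ≡ 4 − 6 = -2 (mod 7).
    Reduce coefficients mod 7: 6·t ≡ 5 (mod 7).
    The inverse of 6 mod 7 is 6 (since 6·6 = 36 = 5·7 + 1), so t ≡ 6·5 = 30 ≡ 2 (mod 7).
    Then x = 6 + 13·2 = 32, valid modulo lcm(13, 7) = 91: x ≡ 32 (mod 91).
  Combine with x ≡ 2 (mod 5): since gcd(91, 5) = 1, we get a unique residue mod 455.
    Write x = 32 + 91·t and substitute into x ≡ 2 (mod 5): 91·t ≡ 2 − 32 = -30 (mod 5).
    Reduce coefficients mod 5: 1·t ≡ 0 (mod 5).
    So t ≡ 0 (mod 5).
    Then x = 32 + 91·0 = 32, valid modulo lcm(91, 5) = 455: x ≡ 32 (mod 455).
Verify: 32 mod 13 = 6 ✓, 32 mod 7 = 4 ✓, 32 mod 5 = 2 ✓.

x ≡ 32 (mod 455).


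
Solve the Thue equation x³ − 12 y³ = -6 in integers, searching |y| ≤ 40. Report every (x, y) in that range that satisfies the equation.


The equation is x³ - 12y³ = -6. For fixed y, x³ = 12·y³ − 6, so a solution requires the RHS to be a perfect cube.
Strategy: iterate y from -40 to 40, compute RHS = 12·y³ − 6, and check whether it is a (positive or negative) perfect cube.
Check small values of y:
  y = 0: RHS = -6 is not a perfect cube.
  y = 1: RHS = 6 is not a perfect cube.
  y = -1: RHS = -18 is not a perfect cube.
  y = 2: RHS = 90 is not a perfect cube.
  y = -2: RHS = -102 is not a perfect cube.
  y = 3: RHS = 318 is not a perfect cube.
  y = -3: RHS = -330 is not a perfect cube.
Continuing the search up to |y| = 40 finds no solutions either.
No (x, y) in the scanned range satisfies the equation.

No integer solutions with |y| ≤ 40.


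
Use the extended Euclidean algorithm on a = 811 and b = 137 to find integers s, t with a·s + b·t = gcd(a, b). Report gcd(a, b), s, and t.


Euclidean algorithm on (811, 137) — divide until remainder is 0:
  811 = 5 · 137 + 126
  137 = 1 · 126 + 11
  126 = 11 · 11 + 5
  11 = 2 · 5 + 1
  5 = 5 · 1 + 0
gcd(811, 137) = 1.
Track Bezout coefficients alongside the remainders: start with r₀ = 811 = a·1 + b·0 (s = 1, t = 0) and r₁ = 137 = a·0 + b·1 (s = 0, t = 1); each new remainder r_{k+1} = r_{k-1} − q_k·r_k inherits s_{k+1} = s_{k-1} − q_k·s_k, t_{k+1} = t_{k-1} − q_k·t_k, so r_k = a·s_k + b·t_k at every step:
  q = 5: r = 126, s = 1 − 5·0 = 1, t = 0 − 5·1 = -5  (check: 811·1 + 137·(-5) = 126)
  q = 1: r = 11, s = 0 − 1·1 = -1, t = 1 − 1·(-5) = 6  (check: 811·(-1) + 137·6 = 11)
  q = 11: r = 5, s = 1 − 11·(-1) = 12, t = -5 − 11·6 = -71  (check: 811·12 + 137·(-71) = 5)
  q = 2: r = 1, s = -1 − 2·12 = -25, t = 6 − 2·(-71) = 148  (check: 811·(-25) + 137·148 = 1)
The row with r = 1 (the gcd) gives the Bezout coefficients s = -25, t = 148.
Result: 811 · (-25) + 137 · (148) = 1.

gcd(811, 137) = 1; s = -25, t = 148 (check: 811·(-25) + 137·148 = 1).


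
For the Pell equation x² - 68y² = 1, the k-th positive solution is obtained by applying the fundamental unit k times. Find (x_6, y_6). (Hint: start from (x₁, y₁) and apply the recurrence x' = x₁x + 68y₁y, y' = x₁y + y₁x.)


Step 1: Find the fundamental solution (x₁, y₁) of x² - 68y² = 1.
  Expand √68 as a continued fraction. a₀ = ⌊√68⌋ = 8; iterate m_{k+1} = d_k·a_k − m_k, d_{k+1} = (68 − m_{k+1}²)/d_k, a_{k+1} = ⌊(a₀ + m_{k+1})/d_{k+1}⌋ (starting m₀ = 0, d₀ = 1), with convergents p_k = a_k·p_{k-1} + p_{k-2}, q_k = a_k·q_{k-1} + q_{k-2} (p₋₁ = 1, q₋₁ = 0):
  k = 0: a₀ = 8; p₀/q₀ = 8/1; p₀² − 68·q₀² = 64 − 68 = -4.
  k = 1: m = 8, d = 4, a = ⌊(8 + 8)/4⌋ = 4; p/q = (4·8 + 1)/(4·1 + 0) = 33/4; p² − 68·q² = 1089 − 1088 = 1.
  The first convergent with p² − 68·q² = 1 gives the fundamental solution (x₁, y₁) = (33, 4).
Step 2: Apply the recurrence (x_{n+1}, y_{n+1}) = (x₁x_n + 68y₁y_n, x₁y_n + y₁x_n) repeatedly.
  From (x_1, y_1) = (33, 4): x_2 = 33·33 + 68·4·4 = 2177; y_2 = 33·4 + 4·33 = 264.
  From (x_2, y_2) = (2177, 264): x_3 = 33·2177 + 68·4·264 = 143649; y_3 = 33·264 + 4·2177 = 17420.
  From (x_3, y_3) = (143649, 17420): x_4 = 33·143649 + 68·4·17420 = 9478657; y_4 = 33·17420 + 4·143649 = 1149456.
  From (x_4, y_4) = (9478657, 1149456): x_5 = 33·9478657 + 68·4·1149456 = 625447713; y_5 = 33·1149456 + 4·9478657 = 75846676.
  From (x_5, y_5) = (625447713, 75846676): x_6 = 33·625447713 + 68·4·75846676 = 41270070401; y_6 = 33·75846676 + 4·625447713 = 5004731160.
Step 3: Verify x_6² - 68·y_6² = 1703218710903496300801 - 1703218710903496300800 = 1 (should be 1). ✓

(x_1, y_1) = (33, 4); (x_6, y_6) = (41270070401, 5004731160).


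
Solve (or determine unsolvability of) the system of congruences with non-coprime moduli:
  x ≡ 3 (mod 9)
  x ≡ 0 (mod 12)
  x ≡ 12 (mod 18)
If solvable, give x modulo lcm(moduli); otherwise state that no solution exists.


Moduli 9, 12, 18 are not pairwise coprime, so CRT works modulo lcm(m_i) when all pairwise compatibility conditions hold.
Pairwise compatibility: gcd(m_i, m_j) must divide a_i - a_j for every pair.
Merge one congruence at a time:
  Start: x ≡ 3 (mod 9).
  Combine with x ≡ 0 (mod 12): gcd(9, 12) = 3; 0 - 3 = -3, which IS divisible by 3, so compatible.
    Write x = 3 + 9·t and substitute into x ≡ 0 (mod 12): 9·t ≡ 0 − 3 = -3 (mod 12).
    Divide the congruence (and modulus) by g = 3: 3·t ≡ -1 (mod 4).
    Reduce coefficients mod 4: 3·t ≡ 3 (mod 4).
    The inverse of 3 mod 4 is 3 (since 3·3 = 9 = 2·4 + 1), so t ≡ 3·3 = 9 ≡ 1 (mod 4).
    Then x = 3 + 9·1 = 12, valid modulo lcm(9, 12) = 36: x ≡ 12 (mod 36).
  Combine with x ≡ 12 (mod 18): gcd(36, 18) = 18; 12 - 12 = 0, which IS divisible by 18, so compatible.
    Write x = 12 + 36·t and substitute into x ≡ 12 (mod 18): 36·t ≡ 12 − 12 = 0 (mod 18).
    Divide the congruence (and modulus) by g = 18: 2·t ≡ 0 (mod 1).
    Modulo 1 every t works; take t = 0.
    Then x = 12 + 36·0 = 12, valid modulo lcm(36, 18) = 36: x ≡ 12 (mod 36).
Verify: 12 mod 9 = 3, 12 mod 12 = 0, 12 mod 18 = 12.

x ≡ 12 (mod 36).


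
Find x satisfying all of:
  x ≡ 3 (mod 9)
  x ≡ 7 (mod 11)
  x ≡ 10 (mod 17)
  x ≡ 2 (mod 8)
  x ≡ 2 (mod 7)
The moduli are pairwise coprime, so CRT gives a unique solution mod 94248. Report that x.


Product of moduli M = 9 · 11 · 17 · 8 · 7 = 94248.
Merge one congruence at a time:
  Start: x ≡ 3 (mod 9).
  Combine with x ≡ 7 (mod 11); new modulus lcm = 99.
    Write x = 3 + 9·t and substitute into x ≡ 7 (mod 11): 9·t ≡ 7 − 3 = 4 (mod 11).
    The inverse of 9 mod 11 is 5 (since 9·5 = 45 = 4·11 + 1), so t ≡ 5·4 = 20 ≡ 9 (mod 11).
    Then x = 3 + 9·9 = 84, valid modulo lcm(9, 11) = 99: x ≡ 84 (mod 99).
  Combine with x ≡ 10 (mod 17); new modulus lcm = 1683.
    Write x = 84 + 99·t and substitute into x ≡ 10 (mod 17): 99·t ≡ 10 − 84 = -74 (mod 17).
    Reduce coefficients mod 17: 14·t ≡ 11 (mod 17).
    The inverse of 14 mod 17 is 11 (since 14·11 = 154 = 9·17 + 1), so t ≡ 11·11 = 121 ≡ 2 (mod 17).
    Then x = 84 + 99·2 = 282, valid modulo lcm(99, 17) = 1683: x ≡ 282 (mod 1683).
  Combine with x ≡ 2 (mod 8); new modulus lcm = 13464.
    Write x = 282 + 1683·t and substitute into x ≡ 2 (mod 8): 1683·t ≡ 2 − 282 = -280 (mod 8).
    Reduce coefficients mod 8: 3·t ≡ 0 (mod 8).
    The inverse of 3 mod 8 is 3 (since 3·3 = 9 = 1·8 + 1), so t ≡ 3·0 = 0 ≡ 0 (mod 8).
    Then x = 282 + 1683·0 = 282, valid modulo lcm(1683, 8) = 13464: x ≡ 282 (mod 13464).
  Combine with x ≡ 2 (mod 7); new modulus lcm = 94248.
    Write x = 282 + 13464·t and substitute into x ≡ 2 (mod 7): 13464·t ≡ 2 − 282 = -280 (mod 7).
    Reduce coefficients mod 7: 3·t ≡ 0 (mod 7).
    The inverse of 3 mod 7 is 5 (since 3·5 = 15 = 2·7 + 1), so t ≡ 5·0 = 0 ≡ 0 (mod 7).
    Then x = 282 + 13464·0 = 282, valid modulo lcm(13464, 7) = 94248: x ≡ 282 (mod 94248).
Verify against each original: 282 mod 9 = 3, 282 mod 11 = 7, 282 mod 17 = 10, 282 mod 8 = 2, 282 mod 7 = 2.

x ≡ 282 (mod 94248).


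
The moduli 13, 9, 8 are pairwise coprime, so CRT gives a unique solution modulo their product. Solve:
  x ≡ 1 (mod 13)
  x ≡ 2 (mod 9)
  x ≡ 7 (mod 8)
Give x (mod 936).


Moduli 13, 9, 8 are pairwise coprime; by CRT there is a unique solution modulo M = 13 · 9 · 8 = 936.
Solve pairwise, accumulating the modulus:
  Start with x ≡ 1 (mod 13).
  Combine with x ≡ 2 (mod 9): since gcd(13, 9) = 1, we get a unique residue mod 117.
    Write x = 1 + 13·t and substitute into x ≡ 2 (mod 9): 13·t ≡ 2 − 1 = 1 (mod 9).
    Reduce coefficients mod 9: 4·t ≡ 1 (mod 9).
    The inverse of 4 mod 9 is 7 (since 4·7 = 28 = 3·9 + 1), so t ≡ 7·1 = 7 ≡ 7 (mod 9).
    Then x = 1 + 13·7 = 92, valid modulo lcm(13, 9) = 117: x ≡ 92 (mod 117).
  Combine with x ≡ 7 (mod 8): since gcd(117, 8) = 1, we get a unique residue mod 936.
    Write x = 92 + 117·t and substitute into x ≡ 7 (mod 8): 117·t ≡ 7 − 92 = -85 (mod 8).
    Reduce coefficients mod 8: 5·t ≡ 3 (mod 8).
    The inverse of 5 mod 8 is 5 (since 5·5 = 25 = 3·8 + 1), so t ≡ 5·3 = 15 ≡ 7 (mod 8).
    Then x = 92 + 117·7 = 911, valid modulo lcm(117, 8) = 936: x ≡ 911 (mod 936).
Verify: 911 mod 13 = 1 ✓, 911 mod 9 = 2 ✓, 911 mod 8 = 7 ✓.

x ≡ 911 (mod 936).


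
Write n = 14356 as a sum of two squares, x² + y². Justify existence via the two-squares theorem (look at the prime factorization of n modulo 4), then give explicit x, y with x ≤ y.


Step 1: Factor n = 14356 = 2^2 · 37 · 97.
Step 2: Check the mod-4 condition on each prime factor: 2 = 2 (special); 37 ≡ 1 (mod 4), exponent 1; 97 ≡ 1 (mod 4), exponent 1.
All primes ≡ 3 (mod 4) appear to even exponent (or don't appear), so by the two-squares theorem n IS expressible as a sum of two squares.
Step 3: Build a representation. Group n = k² · m with k = 2 and m = 37 · 97 = 3589 (a product of primes ≡ 1 (mod 4)); a representation of m scales to one of n via (k·x)² + (k·y)² = k²(x² + y²). Each prime p ≡ 1 (mod 4) is itself a sum of two squares; find a² by testing p − a² for a perfect square:
  37: 37 − 1² = 36 = 6² ⇒ 37 = 1² + 6².
  97: 97 − 1² = 96, 97 − 2² = 93, 97 − 3² = 88, 97 − 4² = 81 = 9² ⇒ 97 = 4² + 9².
  Combine using the Brahmagupta–Fibonacci identity (a² + b²)(c² + d²) = (ac − bd)² + (ad + bc)² = (ac + bd)² + (ad − bc)²:
  37 · 97 = 3589: from (1² + 6²)(4² + 9²), take (1·4 − 6·9, 1·9 + 6·4) = (4 − 54, 9 + 24) = (-50, 33); dropping signs (only squares matter) gives (50, 33); check 50² + 33² = 2500 + 1089 = 3589 ✓.
  Scale by k = 2: (2·50, 2·33) = (100, 66).
Step 4: Order so x ≤ y and verify: 66² + 100² = 4356 + 10000 = 14356 = n. ✓

n = 14356 = 66² + 100² (one valid representation with x ≤ y).


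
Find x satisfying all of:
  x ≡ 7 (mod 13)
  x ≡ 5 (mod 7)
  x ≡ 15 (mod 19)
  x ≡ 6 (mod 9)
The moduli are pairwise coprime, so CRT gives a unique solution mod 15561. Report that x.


Product of moduli M = 13 · 7 · 19 · 9 = 15561.
Merge one congruence at a time:
  Start: x ≡ 7 (mod 13).
  Combine with x ≡ 5 (mod 7); new modulus lcm = 91.
    Write x = 7 + 13·t and substitute into x ≡ 5 (mod 7): 13·t ≡ 5 − 7 = -2 (mod 7).
    Reduce coefficients mod 7: 6·t ≡ 5 (mod 7).
    The inverse of 6 mod 7 is 6 (since 6·6 = 36 = 5·7 + 1), so t ≡ 6·5 = 30 ≡ 2 (mod 7).
    Then x = 7 + 13·2 = 33, valid modulo lcm(13, 7) = 91: x ≡ 33 (mod 91).
  Combine with x ≡ 15 (mod 19); new modulus lcm = 1729.
    Write x = 33 + 91·t and substitute into x ≡ 15 (mod 19): 91·t ≡ 15 − 33 = -18 (mod 19).
    Reduce coefficients mod 19: 15·t ≡ 1 (mod 19).
    The inverse of 15 mod 19 is 14 (since 15·14 = 210 = 11·19 + 1), so t ≡ 14·1 = 14 ≡ 14 (mod 19).
    Then x = 33 + 91·14 = 1307, valid modulo lcm(91, 19) = 1729: x ≡ 1307 (mod 1729).
  Combine with x ≡ 6 (mod 9); new modulus lcm = 15561.
    Write x = 1307 + 1729·t and substitute into x ≡ 6 (mod 9): 1729·t ≡ 6 − 1307 = -1301 (mod 9).
    Reduce coefficients mod 9: 1·t ≡ 4 (mod 9).
    So t ≡ 4 (mod 9).
    Then x = 1307 + 1729·4 = 8223, valid modulo lcm(1729, 9) = 15561: x ≡ 8223 (mod 15561).
Verify against each original: 8223 mod 13 = 7, 8223 mod 7 = 5, 8223 mod 19 = 15, 8223 mod 9 = 6.

x ≡ 8223 (mod 15561).


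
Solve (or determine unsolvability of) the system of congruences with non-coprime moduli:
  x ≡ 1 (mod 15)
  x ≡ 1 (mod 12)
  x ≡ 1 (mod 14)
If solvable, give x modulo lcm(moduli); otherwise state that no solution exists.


Moduli 15, 12, 14 are not pairwise coprime, so CRT works modulo lcm(m_i) when all pairwise compatibility conditions hold.
Pairwise compatibility: gcd(m_i, m_j) must divide a_i - a_j for every pair.
Merge one congruence at a time:
  Start: x ≡ 1 (mod 15).
  Combine with x ≡ 1 (mod 12): gcd(15, 12) = 3; 1 - 1 = 0, which IS divisible by 3, so compatible.
    Write x = 1 + 15·t and substitute into x ≡ 1 (mod 12): 15·t ≡ 1 − 1 = 0 (mod 12).
    Divide the congruence (and modulus) by g = 3: 5·t ≡ 0 (mod 4).
    Reduce coefficients mod 4: 1·t ≡ 0 (mod 4).
    So t ≡ 0 (mod 4).
    Then x = 1 + 15·0 = 1, valid modulo lcm(15, 12) = 60: x ≡ 1 (mod 60).
  Combine with x ≡ 1 (mod 14): gcd(60, 14) = 2; 1 - 1 = 0, which IS divisible by 2, so compatible.
    Write x = 1 + 60·t and substitute into x ≡ 1 (mod 14): 60·t ≡ 1 − 1 = 0 (mod 14).
    Divide the congruence (and modulus) by g = 2: 30·t ≡ 0 (mod 7).
    Reduce coefficients mod 7: 2·t ≡ 0 (mod 7).
    The inverse of 2 mod 7 is 4 (since 2·4 = 8 = 1·7 + 1), so t ≡ 4·0 = 0 ≡ 0 (mod 7).
    Then x = 1 + 60·0 = 1, valid modulo lcm(60, 14) = 420: x ≡ 1 (mod 420).
Verify: 1 mod 15 = 1, 1 mod 12 = 1, 1 mod 14 = 1.

x ≡ 1 (mod 420).


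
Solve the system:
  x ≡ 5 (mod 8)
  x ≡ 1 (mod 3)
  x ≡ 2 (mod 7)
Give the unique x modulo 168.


Moduli 8, 3, 7 are pairwise coprime; by CRT there is a unique solution modulo M = 8 · 3 · 7 = 168.
Solve pairwise, accumulating the modulus:
  Start with x ≡ 5 (mod 8).
  Combine with x ≡ 1 (mod 3): since gcd(8, 3) = 1, we get a unique residue mod 24.
    Write x = 5 + 8·t and substitute into x ≡ 1 (mod 3): 8·t ≡ 1 − 5 = -4 (mod 3).
    Reduce coefficients mod 3: 2·t ≡ 2 (mod 3).
    The inverse of 2 mod 3 is 2 (since 2·2 = 4 = 1·3 + 1), so t ≡ 2·2 = 4 ≡ 1 (mod 3).
    Then x = 5 + 8·1 = 13, valid modulo lcm(8, 3) = 24: x ≡ 13 (mod 24).
  Combine with x ≡ 2 (mod 7): since gcd(24, 7) = 1, we get a unique residue mod 168.
    Write x = 13 + 24·t and substitute into x ≡ 2 (mod 7): 24·t ≡ 2 − 13 = -11 (mod 7).
    Reduce coefficients mod 7: 3·t ≡ 3 (mod 7).
    The inverse of 3 mod 7 is 5 (since 3·5 = 15 = 2·7 + 1), so t ≡ 5·3 = 15 ≡ 1 (mod 7).
    Then x = 13 + 24·1 = 37, valid modulo lcm(24, 7) = 168: x ≡ 37 (mod 168).
Verify: 37 mod 8 = 5 ✓, 37 mod 3 = 1 ✓, 37 mod 7 = 2 ✓.

x ≡ 37 (mod 168).


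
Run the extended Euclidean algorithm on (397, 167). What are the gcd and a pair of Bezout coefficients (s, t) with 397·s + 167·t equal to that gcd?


Euclidean algorithm on (397, 167) — divide until remainder is 0:
  397 = 2 · 167 + 63
  167 = 2 · 63 + 41
  63 = 1 · 41 + 22
  41 = 1 · 22 + 19
  22 = 1 · 19 + 3
  19 = 6 · 3 + 1
  3 = 3 · 1 + 0
gcd(397, 167) = 1.
Track Bezout coefficients alongside the remainders: start with r₀ = 397 = a·1 + b·0 (s = 1, t = 0) and r₁ = 167 = a·0 + b·1 (s = 0, t = 1); each new remainder r_{k+1} = r_{k-1} − q_k·r_k inherits s_{k+1} = s_{k-1} − q_k·s_k, t_{k+1} = t_{k-1} − q_k·t_k, so r_k = a·s_k + b·t_k at every step:
  q = 2: r = 63, s = 1 − 2·0 = 1, t = 0 − 2·1 = -2  (check: 397·1 + 167·(-2) = 63)
  q = 2: r = 41, s = 0 − 2·1 = -2, t = 1 − 2·(-2) = 5  (check: 397·(-2) + 167·5 = 41)
  q = 1: r = 22, s = 1 − 1·(-2) = 3, t = -2 − 1·5 = -7  (check: 397·3 + 167·(-7) = 22)
  q = 1: r = 19, s = -2 − 1·3 = -5, t = 5 − 1·(-7) = 12  (check: 397·(-5) + 167·12 = 19)
  q = 1: r = 3, s = 3 − 1·(-5) = 8, t = -7 − 1·12 = -19  (check: 397·8 + 167·(-19) = 3)
  q = 6: r = 1, s = -5 − 6·8 = -53, t = 12 − 6·(-19) = 126  (check: 397·(-53) + 167·126 = 1)
The row with r = 1 (the gcd) gives the Bezout coefficients s = -53, t = 126.
Result: 397 · (-53) + 167 · (126) = 1.

gcd(397, 167) = 1; s = -53, t = 126 (check: 397·(-53) + 167·126 = 1).


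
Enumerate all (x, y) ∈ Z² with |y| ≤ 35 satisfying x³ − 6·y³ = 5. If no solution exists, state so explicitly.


The equation is x³ - 6y³ = 5. For fixed y, x³ = 6·y³ + 5, so a solution requires the RHS to be a perfect cube.
Strategy: iterate y from -35 to 35, compute RHS = 6·y³ + 5, and check whether it is a (positive or negative) perfect cube.
Check small values of y:
  y = 0: RHS = 5 is not a perfect cube.
  y = 1: RHS = 11 is not a perfect cube.
  y = -1: RHS = -1 = (-1)³ ⇒ x = -1 works.
  y = 2: RHS = 53 is not a perfect cube.
  y = -2: RHS = -43 is not a perfect cube.
  y = 3: RHS = 167 is not a perfect cube.
  y = -3: RHS = -157 is not a perfect cube.
Continuing the search up to |y| = 35 finds no further solutions beyond those listed.
Collected solutions: (-1, -1).

Solutions (with |y| ≤ 35): (-1, -1).


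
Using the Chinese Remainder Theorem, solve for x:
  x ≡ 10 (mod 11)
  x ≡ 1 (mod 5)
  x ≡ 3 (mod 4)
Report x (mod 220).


Moduli 11, 5, 4 are pairwise coprime; by CRT there is a unique solution modulo M = 11 · 5 · 4 = 220.
Solve pairwise, accumulating the modulus:
  Start with x ≡ 10 (mod 11).
  Combine with x ≡ 1 (mod 5): since gcd(11, 5) = 1, we get a unique residue mod 55.
    Write x = 10 + 11·t and substitute into x ≡ 1 (mod 5): 11·t ≡ 1 − 10 = -9 (mod 5).
    Reduce coefficients mod 5: 1·t ≡ 1 (mod 5).
    So t ≡ 1 (mod 5).
    Then x = 10 + 11·1 = 21, valid modulo lcm(11, 5) = 55: x ≡ 21 (mod 55).
  Combine with x ≡ 3 (mod 4): since gcd(55, 4) = 1, we get a unique residue mod 220.
    Write x = 21 + 55·t and substitute into x ≡ 3 (mod 4): 55·t ≡ 3 − 21 = -18 (mod 4).
    Reduce coefficients mod 4: 3·t ≡ 2 (mod 4).
    The inverse of 3 mod 4 is 3 (since 3·3 = 9 = 2·4 + 1), so t ≡ 3·2 = 6 ≡ 2 (mod 4).
    Then x = 21 + 55·2 = 131, valid modulo lcm(55, 4) = 220: x ≡ 131 (mod 220).
Verify: 131 mod 11 = 10 ✓, 131 mod 5 = 1 ✓, 131 mod 4 = 3 ✓.

x ≡ 131 (mod 220).


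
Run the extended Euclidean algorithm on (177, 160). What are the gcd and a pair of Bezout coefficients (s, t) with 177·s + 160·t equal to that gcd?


Euclidean algorithm on (177, 160) — divide until remainder is 0:
  177 = 1 · 160 + 17
  160 = 9 · 17 + 7
  17 = 2 · 7 + 3
  7 = 2 · 3 + 1
  3 = 3 · 1 + 0
gcd(177, 160) = 1.
Track Bezout coefficients alongside the remainders: start with r₀ = 177 = a·1 + b·0 (s = 1, t = 0) and r₁ = 160 = a·0 + b·1 (s = 0, t = 1); each new remainder r_{k+1} = r_{k-1} − q_k·r_k inherits s_{k+1} = s_{k-1} − q_k·s_k, t_{k+1} = t_{k-1} − q_k·t_k, so r_k = a·s_k + b·t_k at every step:
  q = 1: r = 17, s = 1 − 1·0 = 1, t = 0 − 1·1 = -1  (check: 177·1 + 160·(-1) = 17)
  q = 9: r = 7, s = 0 − 9·1 = -9, t = 1 − 9·(-1) = 10  (check: 177·(-9) + 160·10 = 7)
  q = 2: r = 3, s = 1 − 2·(-9) = 19, t = -1 − 2·10 = -21  (check: 177·19 + 160·(-21) = 3)
  q = 2: r = 1, s = -9 − 2·19 = -47, t = 10 − 2·(-21) = 52  (check: 177·(-47) + 160·52 = 1)
The row with r = 1 (the gcd) gives the Bezout coefficients s = -47, t = 52.
Result: 177 · (-47) + 160 · (52) = 1.

gcd(177, 160) = 1; s = -47, t = 52 (check: 177·(-47) + 160·52 = 1).


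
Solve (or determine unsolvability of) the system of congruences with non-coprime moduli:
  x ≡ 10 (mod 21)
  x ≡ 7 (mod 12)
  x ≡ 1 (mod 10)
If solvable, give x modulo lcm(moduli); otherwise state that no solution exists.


Moduli 21, 12, 10 are not pairwise coprime, so CRT works modulo lcm(m_i) when all pairwise compatibility conditions hold.
Pairwise compatibility: gcd(m_i, m_j) must divide a_i - a_j for every pair.
Merge one congruence at a time:
  Start: x ≡ 10 (mod 21).
  Combine with x ≡ 7 (mod 12): gcd(21, 12) = 3; 7 - 10 = -3, which IS divisible by 3, so compatible.
    Write x = 10 + 21·t and substitute into x ≡ 7 (mod 12): 21·t ≡ 7 − 10 = -3 (mod 12).
    Divide the congruence (and modulus) by g = 3: 7·t ≡ -1 (mod 4).
    Reduce coefficients mod 4: 3·t ≡ 3 (mod 4).
    The inverse of 3 mod 4 is 3 (since 3·3 = 9 = 2·4 + 1), so t ≡ 3·3 = 9 ≡ 1 (mod 4).
    Then x = 10 + 21·1 = 31, valid modulo lcm(21, 12) = 84: x ≡ 31 (mod 84).
  Combine with x ≡ 1 (mod 10): gcd(84, 10) = 2; 1 - 31 = -30, which IS divisible by 2, so compatible.
    Write x = 31 + 84·t and substitute into x ≡ 1 (mod 10): 84·t ≡ 1 − 31 = -30 (mod 10).
    Divide the congruence (and modulus) by g = 2: 42·t ≡ -15 (mod 5).
    Reduce coefficients mod 5: 2·t ≡ 0 (mod 5).
    The inverse of 2 mod 5 is 3 (since 2·3 = 6 = 1·5 + 1), so t ≡ 3·0 = 0 ≡ 0 (mod 5).
    Then x = 31 + 84·0 = 31, valid modulo lcm(84, 10) = 420: x ≡ 31 (mod 420).
Verify: 31 mod 21 = 10, 31 mod 12 = 7, 31 mod 10 = 1.

x ≡ 31 (mod 420).


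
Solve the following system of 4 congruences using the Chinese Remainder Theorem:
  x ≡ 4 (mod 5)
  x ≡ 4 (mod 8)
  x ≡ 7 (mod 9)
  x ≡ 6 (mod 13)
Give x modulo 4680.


Product of moduli M = 5 · 8 · 9 · 13 = 4680.
Merge one congruence at a time:
  Start: x ≡ 4 (mod 5).
  Combine with x ≡ 4 (mod 8); new modulus lcm = 40.
    Write x = 4 + 5·t and substitute into x ≡ 4 (mod 8): 5·t ≡ 4 − 4 = 0 (mod 8).
    The inverse of 5 mod 8 is 5 (since 5·5 = 25 = 3·8 + 1), so t ≡ 5·0 = 0 ≡ 0 (mod 8).
    Then x = 4 + 5·0 = 4, valid modulo lcm(5, 8) = 40: x ≡ 4 (mod 40).
  Combine with x ≡ 7 (mod 9); new modulus lcm = 360.
    Write x = 4 + 40·t and substitute into x ≡ 7 (mod 9): 40·t ≡ 7 − 4 = 3 (mod 9).
    Reduce coefficients mod 9: 4·t ≡ 3 (mod 9).
    The inverse of 4 mod 9 is 7 (since 4·7 = 28 = 3·9 + 1), so t ≡ 7·3 = 21 ≡ 3 (mod 9).
    Then x = 4 + 40·3 = 124, valid modulo lcm(40, 9) = 360: x ≡ 124 (mod 360).
  Combine with x ≡ 6 (mod 13); new modulus lcm = 4680.
    Write x = 124 + 360·t and substitute into x ≡ 6 (mod 13): 360·t ≡ 6 − 124 = -118 (mod 13).
    Reduce coefficients mod 13: 9·t ≡ 12 (mod 13).
    The inverse of 9 mod 13 is 3 (since 9·3 = 27 = 2·13 + 1), so t ≡ 3·12 = 36 ≡ 10 (mod 13).
    Then x = 124 + 360·10 = 3724, valid modulo lcm(360, 13) = 4680: x ≡ 3724 (mod 4680).
Verify against each original: 3724 mod 5 = 4, 3724 mod 8 = 4, 3724 mod 9 = 7, 3724 mod 13 = 6.

x ≡ 3724 (mod 4680).


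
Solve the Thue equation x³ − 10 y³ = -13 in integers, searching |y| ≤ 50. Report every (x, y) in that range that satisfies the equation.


The equation is x³ - 10y³ = -13. For fixed y, x³ = 10·y³ − 13, so a solution requires the RHS to be a perfect cube.
Strategy: iterate y from -50 to 50, compute RHS = 10·y³ − 13, and check whether it is a (positive or negative) perfect cube.
Check small values of y:
  y = 0: RHS = -13 is not a perfect cube.
  y = 1: RHS = -3 is not a perfect cube.
  y = -1: RHS = -23 is not a perfect cube.
  y = 2: RHS = 67 is not a perfect cube.
  y = -2: RHS = -93 is not a perfect cube.
  y = 3: RHS = 257 is not a perfect cube.
  y = -3: RHS = -283 is not a perfect cube.
Continuing the search up to |y| = 50 finds no solutions either.
No (x, y) in the scanned range satisfies the equation.

No integer solutions with |y| ≤ 50.


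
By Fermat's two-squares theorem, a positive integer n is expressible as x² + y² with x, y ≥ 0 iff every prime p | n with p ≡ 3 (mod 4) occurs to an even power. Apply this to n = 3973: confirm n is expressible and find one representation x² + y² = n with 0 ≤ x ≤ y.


Step 1: Factor n = 3973 = 29 · 137.
Step 2: Check the mod-4 condition on each prime factor: 29 ≡ 1 (mod 4), exponent 1; 137 ≡ 1 (mod 4), exponent 1.
All primes ≡ 3 (mod 4) appear to even exponent (or don't appear), so by the two-squares theorem n IS expressible as a sum of two squares.
Step 3: Build a representation. Here n = 29 · 137 is a product of primes ≡ 1 (mod 4). Each prime p ≡ 1 (mod 4) is itself a sum of two squares; find a² by testing p − a² for a perfect square:
  29: 29 − 1² = 28, 29 − 2² = 25 = 5² ⇒ 29 = 2² + 5².
  137: 137 − 1² = 136, 137 − 2² = 133, 137 − 3² = 128, 137 − 4² = 121 = 11² ⇒ 137 = 4² + 11².
  Combine using the Brahmagupta–Fibonacci identity (a² + b²)(c² + d²) = (ac − bd)² + (ad + bc)² = (ac + bd)² + (ad − bc)²:
  29 · 137 = 3973: from (2² + 5²)(4² + 11²), take (2·4 − 5·11, 2·11 + 5·4) = (8 − 55, 22 + 20) = (-47, 42); dropping signs (only squares matter) gives (47, 42); check 47² + 42² = 2209 + 1764 = 3973 ✓.
Step 4: Order so x ≤ y and verify: 42² + 47² = 1764 + 2209 = 3973 = n. ✓

n = 3973 = 42² + 47² (one valid representation with x ≤ y).


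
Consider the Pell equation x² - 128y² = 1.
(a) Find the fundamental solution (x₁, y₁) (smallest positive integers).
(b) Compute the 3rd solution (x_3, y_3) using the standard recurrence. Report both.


Step 1: Find the fundamental solution (x₁, y₁) of x² - 128y² = 1.
  Expand √128 as a continued fraction. a₀ = ⌊√128⌋ = 11; iterate m_{k+1} = d_k·a_k − m_k, d_{k+1} = (128 − m_{k+1}²)/d_k, a_{k+1} = ⌊(a₀ + m_{k+1})/d_{k+1}⌋ (starting m₀ = 0, d₀ = 1), with convergents p_k = a_k·p_{k-1} + p_{k-2}, q_k = a_k·q_{k-1} + q_{k-2} (p₋₁ = 1, q₋₁ = 0):
  k = 0: a₀ = 11; p₀/q₀ = 11/1; p₀² − 128·q₀² = 121 − 128 = -7.
  k = 1: m = 11, d = 7, a = ⌊(11 + 11)/7⌋ = 3; p/q = (3·11 + 1)/(3·1 + 0) = 34/3; p² − 128·q² = 1156 − 1152 = 4.
  k = 2: m = 10, d = 4, a = ⌊(11 + 10)/4⌋ = 5; p/q = (5·34 + 11)/(5·3 + 1) = 181/16; p² − 128·q² = 32761 − 32768 = -7.
  k = 3: m = 10, d = 7, a = ⌊(11 + 10)/7⌋ = 3; p/q = (3·181 + 34)/(3·16 + 3) = 577/51; p² − 128·q² = 332929 − 332928 = 1.
  The first convergent with p² − 128·q² = 1 gives the fundamental solution (x₁, y₁) = (577, 51).
Step 2: Apply the recurrence (x_{n+1}, y_{n+1}) = (x₁x_n + 128y₁y_n, x₁y_n + y₁x_n) repeatedly.
  From (x_1, y_1) = (577, 51): x_2 = 577·577 + 128·51·51 = 665857; y_2 = 577·51 + 51·577 = 58854.
  From (x_2, y_2) = (665857, 58854): x_3 = 577·665857 + 128·51·58854 = 768398401; y_3 = 577·58854 + 51·665857 = 67917465.
Step 3: Verify x_3² - 128·y_3² = 590436102659356801 - 590436102659356800 = 1 (should be 1). ✓

(x_1, y_1) = (577, 51); (x_3, y_3) = (768398401, 67917465).


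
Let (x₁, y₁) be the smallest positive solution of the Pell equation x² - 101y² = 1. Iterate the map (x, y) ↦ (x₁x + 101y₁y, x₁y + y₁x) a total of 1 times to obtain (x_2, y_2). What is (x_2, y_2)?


Step 1: Find the fundamental solution (x₁, y₁) of x² - 101y² = 1.
  Expand √101 as a continued fraction. a₀ = ⌊√101⌋ = 10; iterate m_{k+1} = d_k·a_k − m_k, d_{k+1} = (101 − m_{k+1}²)/d_k, a_{k+1} = ⌊(a₀ + m_{k+1})/d_{k+1}⌋ (starting m₀ = 0, d₀ = 1), with convergents p_k = a_k·p_{k-1} + p_{k-2}, q_k = a_k·q_{k-1} + q_{k-2} (p₋₁ = 1, q₋₁ = 0):
  k = 0: a₀ = 10; p₀/q₀ = 10/1; p₀² − 101·q₀² = 100 − 101 = -1.
  k = 1: m = 10, d = 1, a = ⌊(10 + 10)/1⌋ = 20; p/q = (20·10 + 1)/(20·1 + 0) = 201/20; p² − 101·q² = 40401 − 40400 = 1.
  The first convergent with p² − 101·q² = 1 gives the fundamental solution (x₁, y₁) = (201, 20).
Step 2: Apply the recurrence (x_{n+1}, y_{n+1}) = (x₁x_n + 101y₁y_n, x₁y_n + y₁x_n) repeatedly.
  From (x_1, y_1) = (201, 20): x_2 = 201·201 + 101·20·20 = 80801; y_2 = 201·20 + 20·201 = 8040.
Step 3: Verify x_2² - 101·y_2² = 6528801601 - 6528801600 = 1 (should be 1). ✓

(x_1, y_1) = (201, 20); (x_2, y_2) = (80801, 8040).


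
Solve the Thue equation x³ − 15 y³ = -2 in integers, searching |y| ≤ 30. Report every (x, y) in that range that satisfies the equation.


The equation is x³ - 15y³ = -2. For fixed y, x³ = 15·y³ − 2, so a solution requires the RHS to be a perfect cube.
Strategy: iterate y from -30 to 30, compute RHS = 15·y³ − 2, and check whether it is a (positive or negative) perfect cube.
Check small values of y:
  y = 0: RHS = -2 is not a perfect cube.
  y = 1: RHS = 13 is not a perfect cube.
  y = -1: RHS = -17 is not a perfect cube.
  y = 2: RHS = 118 is not a perfect cube.
  y = -2: RHS = -122 is not a perfect cube.
  y = 3: RHS = 403 is not a perfect cube.
  y = -3: RHS = -407 is not a perfect cube.
Continuing the search up to |y| = 30 finds no solutions either.
No (x, y) in the scanned range satisfies the equation.

No integer solutions with |y| ≤ 30.


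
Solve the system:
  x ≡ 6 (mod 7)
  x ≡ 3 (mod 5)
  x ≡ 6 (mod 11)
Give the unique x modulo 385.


Moduli 7, 5, 11 are pairwise coprime; by CRT there is a unique solution modulo M = 7 · 5 · 11 = 385.
Solve pairwise, accumulating the modulus:
  Start with x ≡ 6 (mod 7).
  Combine with x ≡ 3 (mod 5): since gcd(7, 5) = 1, we get a unique residue mod 35.
    Write x = 6 + 7·t and substitute into x ≡ 3 (mod 5): 7·t ≡ 3 − 6 = -3 (mod 5).
    Reduce coefficients mod 5: 2·t ≡ 2 (mod 5).
    The inverse of 2 mod 5 is 3 (since 2·3 = 6 = 1·5 + 1), so t ≡ 3·2 = 6 ≡ 1 (mod 5).
    Then x = 6 + 7·1 = 13, valid modulo lcm(7, 5) = 35: x ≡ 13 (mod 35).
  Combine with x ≡ 6 (mod 11): since gcd(35, 11) = 1, we get a unique residue mod 385.
    Write x = 13 + 35·t and substitute into x ≡ 6 (mod 11): 35·t ≡ 6 − 13 = -7 (mod 11).
    Reduce coefficients mod 11: 2·t ≡ 4 (mod 11).
    The inverse of 2 mod 11 is 6 (since 2·6 = 12 = 1·11 + 1), so t ≡ 6·4 = 24 ≡ 2 (mod 11).
    Then x = 13 + 35·2 = 83, valid modulo lcm(35, 11) = 385: x ≡ 83 (mod 385).
Verify: 83 mod 7 = 6 ✓, 83 mod 5 = 3 ✓, 83 mod 11 = 6 ✓.

x ≡ 83 (mod 385).


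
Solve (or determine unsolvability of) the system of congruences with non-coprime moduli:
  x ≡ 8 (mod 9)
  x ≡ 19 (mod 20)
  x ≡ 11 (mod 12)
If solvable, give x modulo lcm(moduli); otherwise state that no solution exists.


Moduli 9, 20, 12 are not pairwise coprime, so CRT works modulo lcm(m_i) when all pairwise compatibility conditions hold.
Pairwise compatibility: gcd(m_i, m_j) must divide a_i - a_j for every pair.
Merge one congruence at a time:
  Start: x ≡ 8 (mod 9).
  Combine with x ≡ 19 (mod 20): gcd(9, 20) = 1; 19 - 8 = 11, which IS divisible by 1, so compatible.
    Write x = 8 + 9·t and substitute into x ≡ 19 (mod 20): 9·t ≡ 19 − 8 = 11 (mod 20).
    The inverse of 9 mod 20 is 9 (since 9·9 = 81 = 4·20 + 1), so t ≡ 9·11 = 99 ≡ 19 (mod 20).
    Then x = 8 + 9·19 = 179, valid modulo lcm(9, 20) = 180: x ≡ 179 (mod 180).
  Combine with x ≡ 11 (mod 12): gcd(180, 12) = 12; 11 - 179 = -168, which IS divisible by 12, so compatible.
    Write x = 179 + 180·t and substitute into x ≡ 11 (mod 12): 180·t ≡ 11 − 179 = -168 (mod 12).
    Divide the congruence (and modulus) by g = 12: 15·t ≡ -14 (mod 1).
    Modulo 1 every t works; take t = 0.
    Then x = 179 + 180·0 = 179, valid modulo lcm(180, 12) = 180: x ≡ 179 (mod 180).
Verify: 179 mod 9 = 8, 179 mod 20 = 19, 179 mod 12 = 11.

x ≡ 179 (mod 180).


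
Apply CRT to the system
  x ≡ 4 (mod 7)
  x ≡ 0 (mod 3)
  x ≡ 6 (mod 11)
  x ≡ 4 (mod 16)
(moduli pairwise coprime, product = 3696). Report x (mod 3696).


Product of moduli M = 7 · 3 · 11 · 16 = 3696.
Merge one congruence at a time:
  Start: x ≡ 4 (mod 7).
  Combine with x ≡ 0 (mod 3); new modulus lcm = 21.
    Write x = 4 + 7·t and substitute into x ≡ 0 (mod 3): 7·t ≡ 0 − 4 = -4 (mod 3).
    Reduce coefficients mod 3: 1·t ≡ 2 (mod 3).
    So t ≡ 2 (mod 3).
    Then x = 4 + 7·2 = 18, valid modulo lcm(7, 3) = 21: x ≡ 18 (mod 21).
  Combine with x ≡ 6 (mod 11); new modulus lcm = 231.
    Write x = 18 + 21·t and substitute into x ≡ 6 (mod 11): 21·t ≡ 6 − 18 = -12 (mod 11).
    Reduce coefficients mod 11: 10·t ≡ 10 (mod 11).
    The inverse of 10 mod 11 is 10 (since 10·10 = 100 = 9·11 + 1), so t ≡ 10·10 = 100 ≡ 1 (mod 11).
    Then x = 18 + 21·1 = 39, valid modulo lcm(21, 11) = 231: x ≡ 39 (mod 231).
  Combine with x ≡ 4 (mod 16); new modulus lcm = 3696.
    Write x = 39 + 231·t and substitute into x ≡ 4 (mod 16): 231·t ≡ 4 − 39 = -35 (mod 16).
    Reduce coefficients mod 16: 7·t ≡ 13 (mod 16).
    The inverse of 7 mod 16 is 7 (since 7·7 = 49 = 3·16 + 1), so t ≡ 7·13 = 91 ≡ 11 (mod 16).
    Then x = 39 + 231·11 = 2580, valid modulo lcm(231, 16) = 3696: x ≡ 2580 (mod 3696).
Verify against each original: 2580 mod 7 = 4, 2580 mod 3 = 0, 2580 mod 11 = 6, 2580 mod 16 = 4.

x ≡ 2580 (mod 3696).


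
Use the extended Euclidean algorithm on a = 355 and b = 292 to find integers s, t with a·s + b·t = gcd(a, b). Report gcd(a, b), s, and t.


Euclidean algorithm on (355, 292) — divide until remainder is 0:
  355 = 1 · 292 + 63
  292 = 4 · 63 + 40
  63 = 1 · 40 + 23
  40 = 1 · 23 + 17
  23 = 1 · 17 + 6
  17 = 2 · 6 + 5
  6 = 1 · 5 + 1
  5 = 5 · 1 + 0
gcd(355, 292) = 1.
Track Bezout coefficients alongside the remainders: start with r₀ = 355 = a·1 + b·0 (s = 1, t = 0) and r₁ = 292 = a·0 + b·1 (s = 0, t = 1); each new remainder r_{k+1} = r_{k-1} − q_k·r_k inherits s_{k+1} = s_{k-1} − q_k·s_k, t_{k+1} = t_{k-1} − q_k·t_k, so r_k = a·s_k + b·t_k at every step:
  q = 1: r = 63, s = 1 − 1·0 = 1, t = 0 − 1·1 = -1  (check: 355·1 + 292·(-1) = 63)
  q = 4: r = 40, s = 0 − 4·1 = -4, t = 1 − 4·(-1) = 5  (check: 355·(-4) + 292·5 = 40)
  q = 1: r = 23, s = 1 − 1·(-4) = 5, t = -1 − 1·5 = -6  (check: 355·5 + 292·(-6) = 23)
  q = 1: r = 17, s = -4 − 1·5 = -9, t = 5 − 1·(-6) = 11  (check: 355·(-9) + 292·11 = 17)
  q = 1: r = 6, s = 5 − 1·(-9) = 14, t = -6 − 1·11 = -17  (check: 355·14 + 292·(-17) = 6)
  q = 2: r = 5, s = -9 − 2·14 = -37, t = 11 − 2·(-17) = 45  (check: 355·(-37) + 292·45 = 5)
  q = 1: r = 1, s = 14 − 1·(-37) = 51, t = -17 − 1·45 = -62  (check: 355·51 + 292·(-62) = 1)
The row with r = 1 (the gcd) gives the Bezout coefficients s = 51, t = -62.
Result: 355 · (51) + 292 · (-62) = 1.

gcd(355, 292) = 1; s = 51, t = -62 (check: 355·51 + 292·(-62) = 1).
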